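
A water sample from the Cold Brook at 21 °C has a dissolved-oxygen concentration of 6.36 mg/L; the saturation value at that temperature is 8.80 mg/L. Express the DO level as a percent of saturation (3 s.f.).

% saturation = C/C_s × 100 = 6.36/8.80 × 100 = 72.3 %.

72.3 % saturation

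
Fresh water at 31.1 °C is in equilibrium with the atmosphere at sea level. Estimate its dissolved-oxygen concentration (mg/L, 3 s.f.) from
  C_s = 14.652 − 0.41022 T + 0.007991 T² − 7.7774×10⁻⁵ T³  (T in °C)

C_s = 14.652 − 0.41022×31.1 + 0.007991×31.1² − 7.7774×10⁻⁵×31.1³ = 7.284 mg/L.

C_s ≈ 7.28 mg/L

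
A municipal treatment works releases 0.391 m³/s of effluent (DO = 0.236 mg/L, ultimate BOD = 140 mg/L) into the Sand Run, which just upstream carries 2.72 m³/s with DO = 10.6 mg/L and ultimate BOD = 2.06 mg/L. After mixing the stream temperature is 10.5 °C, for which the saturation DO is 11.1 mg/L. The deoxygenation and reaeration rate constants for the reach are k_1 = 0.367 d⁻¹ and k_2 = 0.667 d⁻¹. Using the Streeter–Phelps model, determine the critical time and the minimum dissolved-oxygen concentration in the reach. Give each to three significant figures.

t_c ≈ 1.73 d; minimum DO ≈ 5.44 mg/L

Mixed DO = (2.72×10.6 + 0.391×0.236)/(2.72+0.391) = 28.92/3.111 = 9.297 mg/L.
Mixed L₀ = (2.72×2.06 + 0.391×140)/(3.111) = 60.34/3.111 = 19.40 mg/L.
Initial deficit D₀ = C_s − DO₀ = 11.1 − 9.297 = 1.803 mg/L.
t_c = (1/0.3000) ln[(0.667/0.367)(1 − 1.803×0.3000/(0.367×19.40))] = 3.333 × ln(1.679) = 1.728 d.
D_c = (0.367/0.667) × 19.40 × e^(−0.367×1.728) = 0.5502 × 19.40 × 0.5304 = 5.660 mg/L.
Minimum DO = 11.1 − 5.660 = 5.440 mg/L.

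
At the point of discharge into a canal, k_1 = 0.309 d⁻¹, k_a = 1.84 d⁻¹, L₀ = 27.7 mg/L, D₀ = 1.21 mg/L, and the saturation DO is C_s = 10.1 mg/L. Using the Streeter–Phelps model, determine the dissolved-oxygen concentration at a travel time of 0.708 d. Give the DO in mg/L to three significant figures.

DO ≈ 6.80 mg/L

k_1 L₀/(k_a−k_1) = 0.309×27.7/(1.84−0.309) = 8.559/1.531 = 5.591 mg/L.
e^(−k_1 t) = e^(−0.309×0.7080) = 0.8035; e^(−k_a t) = e^(−1.84×0.7080) = 0.2718.
D = 5.591 × (0.8035 − 0.2718) + 1.21 × 0.2718 = 2.973 + 0.3289 = 3.301 mg/L.
DO = C_s − D = 10.1 − 3.301 = 6.799 mg/L.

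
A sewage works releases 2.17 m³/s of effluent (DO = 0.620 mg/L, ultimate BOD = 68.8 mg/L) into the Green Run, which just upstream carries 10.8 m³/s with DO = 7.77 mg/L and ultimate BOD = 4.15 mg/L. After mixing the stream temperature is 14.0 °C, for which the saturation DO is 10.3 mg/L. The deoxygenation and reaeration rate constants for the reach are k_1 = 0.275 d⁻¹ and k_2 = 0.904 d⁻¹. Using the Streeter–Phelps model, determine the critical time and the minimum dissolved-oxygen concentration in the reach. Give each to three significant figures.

t_c ≈ 0.552 d; minimum DO ≈ 6.39 mg/L

Mixed DO = (10.8×7.77 + 2.17×0.620)/(10.8+2.17) = 85.26/12.97 = 6.574 mg/L.
Mixed L₀ = (10.8×4.15 + 2.17×68.8)/(12.97) = 194.1/12.97 = 14.97 mg/L.
Initial deficit D₀ = C_s − DO₀ = 10.3 − 6.574 = 3.726 mg/L.
t_c = (1/0.6290) ln[(0.904/0.275)(1 − 3.726×0.6290/(0.275×14.97))] = 1.590 × ln(1.415) = 0.5522 d.
D_c = (0.275/0.904) × 14.97 × e^(−0.275×0.5522) = 0.3042 × 14.97 × 0.8591 = 3.911 mg/L.
Minimum DO = 10.3 − 3.911 = 6.389 mg/L.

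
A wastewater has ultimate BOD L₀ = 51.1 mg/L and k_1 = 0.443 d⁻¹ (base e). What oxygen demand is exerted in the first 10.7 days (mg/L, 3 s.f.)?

y_t = L₀(1 − e^(−k_1 t)) = 51.1 × (1 − e^(−0.443×10.7))
= 51.1 × (1 − 0.008738) = 51.1 × 0.9913 = 50.65 mg/L.

y ≈ 50.7 mg/L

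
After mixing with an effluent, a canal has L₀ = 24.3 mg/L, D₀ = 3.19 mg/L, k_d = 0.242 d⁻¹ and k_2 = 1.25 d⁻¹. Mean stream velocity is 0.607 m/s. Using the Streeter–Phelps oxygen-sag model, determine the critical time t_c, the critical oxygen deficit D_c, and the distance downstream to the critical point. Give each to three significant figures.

t_c ≈ 0.844 d; D_c ≈ 3.84 mg/L; x_c ≈ 44.3 km

t_c = [1/(k_2−k_d)] ln[(k_2/k_d)(1 − D₀(k_2−k_d)/(k_d L₀))]
= [1/(1.25−0.242)] ln[(1.25/0.242)(1 − 3.19×1.008/(0.242×24.3))]
= (1/1.008) ln[5.165 × 0.4532] = 0.9921 × ln(2.341) = 0.9921 × 0.8505 = 0.8438 d.
D_c = (k_d/k_2) L₀ e^(−k_d t_c) = (0.242/1.25) × 24.3 × e^(−0.242×0.8438) = 0.1936 × 24.3 × 0.8153 = 3.836 mg/L.
x_c = v t_c = 0.607 m/s × 0.8438 d × 86400 s/d = 44250 m ≈ 44.3 km.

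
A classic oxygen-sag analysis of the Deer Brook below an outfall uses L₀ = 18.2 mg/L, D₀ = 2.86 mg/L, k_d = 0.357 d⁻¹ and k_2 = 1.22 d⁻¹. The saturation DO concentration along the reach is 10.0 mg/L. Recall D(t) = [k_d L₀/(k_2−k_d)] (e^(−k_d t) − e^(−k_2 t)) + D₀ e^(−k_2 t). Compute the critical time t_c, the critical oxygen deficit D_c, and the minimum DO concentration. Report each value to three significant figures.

t_c ≈ 0.870 d; D_c ≈ 3.90 mg/L; min DO ≈ 6.10 mg/L

With k_2/k_d = 3.417 and 1 − D₀(k_2−k_d)/(k_d L₀) = 0.6201,
t_c = ln(3.417 × 0.6201) / (1.22 − 0.357) = ln(2.119) / 0.8630 = 0.7510/0.8630 = 0.8703 d.
D_c = (k_d/k_2) L₀ e^(−k_d t_c) = (0.357/1.22) × 18.2 × e^(−0.357×0.8703) = 0.2926 × 18.2 × 0.7329 = 3.903 mg/L.
Minimum DO = C_s − D_c = 10.0 − 3.903 = 6.097 mg/L.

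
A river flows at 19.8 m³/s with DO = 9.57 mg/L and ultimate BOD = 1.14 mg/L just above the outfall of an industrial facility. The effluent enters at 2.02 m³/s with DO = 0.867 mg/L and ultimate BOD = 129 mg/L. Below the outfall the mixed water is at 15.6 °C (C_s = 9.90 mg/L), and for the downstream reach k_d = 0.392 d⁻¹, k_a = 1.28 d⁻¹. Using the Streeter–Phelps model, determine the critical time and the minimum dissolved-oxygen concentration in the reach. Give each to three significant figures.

Mixed DO = (19.8×9.57 + 2.02×0.867)/(19.8+2.02) = 191.2/21.82 = 8.764 mg/L.
Mixed L₀ = (19.8×1.14 + 2.02×129)/(21.82) = 283.2/21.82 = 12.98 mg/L.
Initial deficit D₀ = C_s − DO₀ = 9.90 − 8.764 = 1.136 mg/L.
t_c = (1/0.8880) ln[(1.28/0.392)(1 − 1.136×0.8880/(0.392×12.98))] = 1.126 × ln(2.618) = 1.084 d.
D_c = (0.392/1.28) × 12.98 × e^(−0.392×1.084) = 0.3063 × 12.98 × 0.6539 = 2.599 mg/L.
Minimum DO = 9.90 − 2.599 = 7.301 mg/L.

t_c ≈ 1.08 d; minimum DO ≈ 7.30 mg/L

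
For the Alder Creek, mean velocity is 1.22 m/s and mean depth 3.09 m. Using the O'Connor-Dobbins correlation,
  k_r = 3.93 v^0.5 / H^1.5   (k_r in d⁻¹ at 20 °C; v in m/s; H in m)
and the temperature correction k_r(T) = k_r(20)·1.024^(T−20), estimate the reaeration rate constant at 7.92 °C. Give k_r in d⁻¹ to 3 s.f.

k_r(20) = 3.93 × 1.22^0.5 / 3.09^1.5 = 3.93 × 1.105 / 5.432 = 0.7992 d⁻¹.
k_r(7.92) = 0.7992 × 1.024^(7.92−20) = 0.7992 × 0.7509 = 0.6001 d⁻¹.

k_r ≈ 0.600 d⁻¹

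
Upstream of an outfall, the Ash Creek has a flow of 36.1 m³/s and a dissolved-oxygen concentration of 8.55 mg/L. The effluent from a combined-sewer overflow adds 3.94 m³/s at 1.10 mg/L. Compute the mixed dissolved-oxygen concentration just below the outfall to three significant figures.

7.82 mg/L

Flow-weighted mixing: C = (Q_r C_r + Q_w C_w)/(Q_r + Q_w)
= (36.1×8.55 + 3.94×1.10)/(36.1 + 3.94) = 313.0/40.04 = 7.817 mg/L.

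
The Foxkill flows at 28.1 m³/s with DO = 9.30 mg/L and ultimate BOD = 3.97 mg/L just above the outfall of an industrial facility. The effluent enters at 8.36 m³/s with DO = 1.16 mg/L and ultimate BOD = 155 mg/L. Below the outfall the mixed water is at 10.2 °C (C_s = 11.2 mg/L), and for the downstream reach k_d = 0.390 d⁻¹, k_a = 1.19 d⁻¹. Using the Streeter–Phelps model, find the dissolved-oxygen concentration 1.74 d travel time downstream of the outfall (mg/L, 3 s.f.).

DO ≈ 3.55 mg/L

Mixed DO = (28.1×9.30 + 8.36×1.16)/(28.1+8.36) = 271.0/36.46 = 7.434 mg/L.
Mixed L₀ = (28.1×3.97 + 8.36×155)/(36.46) = 1407/36.46 = 38.60 mg/L.
Initial deficit D₀ = C_s − DO₀ = 11.2 − 7.434 = 3.766 mg/L.
D(1.74) = [0.390×38.60/(1.19−0.390)](e^(−0.390×1.74) − e^(−1.19×1.74)) + 3.766 e^(−1.19×1.74)
= 18.82 × (0.5073 − 0.1261) + 3.766 × 0.1261 = 7.649 mg/L.
DO = 11.2 − 7.649 = 3.551 mg/L.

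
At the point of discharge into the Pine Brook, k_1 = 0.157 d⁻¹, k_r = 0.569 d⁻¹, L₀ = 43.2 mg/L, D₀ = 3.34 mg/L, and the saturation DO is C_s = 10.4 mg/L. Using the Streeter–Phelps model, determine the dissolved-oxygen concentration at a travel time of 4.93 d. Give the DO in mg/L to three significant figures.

k_1 L₀/(k_r−k_1) = 0.157×43.2/(0.569−0.157) = 6.782/0.4120 = 16.46 mg/L.
e^(−k_1 t) = e^(−0.157×4.930) = 0.4612; e^(−k_r t) = e^(−0.569×4.930) = 0.06050.
D = 16.46 × (0.4612 − 0.06050) + 3.34 × 0.06050 = 6.596 + 0.2021 = 6.798 mg/L.
DO = C_s − D = 10.4 − 6.798 = 3.602 mg/L.

DO ≈ 3.60 mg/L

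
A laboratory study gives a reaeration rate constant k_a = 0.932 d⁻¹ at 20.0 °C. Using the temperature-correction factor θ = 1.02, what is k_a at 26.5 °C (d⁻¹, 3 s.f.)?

k_a ≈ 1.06 d⁻¹

k_a(T₂) = k_a(T₁) · θ^(T₂−T₁) = 0.932 × 1.02^(26.5−20.0)
= 0.932 × 1.02^6.50 = 0.932 × 1.137 = 1.060 d⁻¹.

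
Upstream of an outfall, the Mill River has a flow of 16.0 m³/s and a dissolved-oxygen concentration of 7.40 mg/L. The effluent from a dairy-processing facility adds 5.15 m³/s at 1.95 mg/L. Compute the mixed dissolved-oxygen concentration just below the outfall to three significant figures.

Flow-weighted mixing: C = (Q_r C_r + Q_w C_w)/(Q_r + Q_w)
= (16.0×7.40 + 5.15×1.95)/(16.0 + 5.15) = 128.4/21.15 = 6.073 mg/L.

6.07 mg/L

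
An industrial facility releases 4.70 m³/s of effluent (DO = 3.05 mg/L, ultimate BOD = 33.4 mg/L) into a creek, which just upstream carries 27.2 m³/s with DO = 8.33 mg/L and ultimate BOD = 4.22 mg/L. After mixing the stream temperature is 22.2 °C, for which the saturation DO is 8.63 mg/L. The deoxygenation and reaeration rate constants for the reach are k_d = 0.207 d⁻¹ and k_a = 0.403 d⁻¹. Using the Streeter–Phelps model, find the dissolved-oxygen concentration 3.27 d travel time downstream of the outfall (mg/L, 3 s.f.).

DO ≈ 6.18 mg/L

Mixed DO = (27.2×8.33 + 4.70×3.05)/(27.2+4.70) = 240.9/31.90 = 7.552 mg/L.
Mixed L₀ = (27.2×4.22 + 4.70×33.4)/(31.90) = 271.8/31.90 = 8.519 mg/L.
Initial deficit D₀ = C_s − DO₀ = 8.63 − 7.552 = 1.078 mg/L.
D(3.27) = [0.207×8.519/(0.403−0.207)](e^(−0.207×3.27) − e^(−0.403×3.27)) + 1.078 e^(−0.403×3.27)
= 8.997 × (0.5082 − 0.2677) + 1.078 × 0.2677 = 2.452 mg/L.
DO = 8.63 − 2.452 = 6.178 mg/L.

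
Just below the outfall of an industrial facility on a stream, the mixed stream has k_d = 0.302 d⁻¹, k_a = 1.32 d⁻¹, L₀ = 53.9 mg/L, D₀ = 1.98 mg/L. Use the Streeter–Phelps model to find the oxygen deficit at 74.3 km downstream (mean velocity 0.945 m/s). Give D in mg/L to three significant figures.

D ≈ 7.93 mg/L

Travel time t = x/v = 74.3 km / (0.945 m/s) = 74300 m / 0.945 m/s = 78620 s = 0.9100 d.
k_d L₀/(k_a−k_d) = 0.302×53.9/(1.32−0.302) = 16.28/1.018 = 15.99 mg/L.
e^(−k_d t) = e^(−0.302×0.9100) = 0.7597; e^(−k_a t) = e^(−1.32×0.9100) = 0.3008.
D = 15.99 × (0.7597 − 0.3008) + 1.98 × 0.3008 = 7.337 + 0.5956 = 7.933 mg/L.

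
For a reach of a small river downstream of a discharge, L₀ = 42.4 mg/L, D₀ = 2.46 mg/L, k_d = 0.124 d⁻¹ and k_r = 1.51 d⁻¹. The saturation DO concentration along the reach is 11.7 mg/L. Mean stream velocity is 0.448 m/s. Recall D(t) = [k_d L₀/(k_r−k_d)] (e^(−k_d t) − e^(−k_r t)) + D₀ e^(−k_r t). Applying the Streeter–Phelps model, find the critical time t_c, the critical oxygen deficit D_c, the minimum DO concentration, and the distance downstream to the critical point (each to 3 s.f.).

t_c = [1/(k_r−k_d)] ln[(k_r/k_d)(1 − D₀(k_r−k_d)/(k_d L₀))]
= [1/(1.51−0.124)] ln[(1.51/0.124)(1 − 2.46×1.386/(0.124×42.4))]
= (1/1.386) ln[12.18 × 0.3515] = 0.7215 × ln(4.280) = 0.7215 × 1.454 = 1.049 d.
D_c = (k_d/k_r) L₀ e^(−k_d t_c) = (0.124/1.51) × 42.4 × e^(−0.124×1.049) = 0.08212 × 42.4 × 0.8780 = 3.057 mg/L.
Minimum DO = C_s − D_c = 11.7 − 3.057 = 8.643 mg/L.
x_c = v t_c = 0.448 m/s × 1.049 d × 86400 s/d = 40610 m ≈ 40.6 km.

t_c ≈ 1.05 d; D_c ≈ 3.06 mg/L; min DO ≈ 8.64 mg/L; x_c ≈ 40.6 km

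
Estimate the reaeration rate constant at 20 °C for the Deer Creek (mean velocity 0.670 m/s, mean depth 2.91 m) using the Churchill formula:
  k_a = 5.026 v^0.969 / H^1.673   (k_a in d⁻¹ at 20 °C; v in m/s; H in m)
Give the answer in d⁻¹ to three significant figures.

k_a = 5.026 × 0.670^0.969 / 2.91^1.673 = 5.026 × 0.6784 / 5.972 = 0.5709 d⁻¹.

k_a ≈ 0.571 d⁻¹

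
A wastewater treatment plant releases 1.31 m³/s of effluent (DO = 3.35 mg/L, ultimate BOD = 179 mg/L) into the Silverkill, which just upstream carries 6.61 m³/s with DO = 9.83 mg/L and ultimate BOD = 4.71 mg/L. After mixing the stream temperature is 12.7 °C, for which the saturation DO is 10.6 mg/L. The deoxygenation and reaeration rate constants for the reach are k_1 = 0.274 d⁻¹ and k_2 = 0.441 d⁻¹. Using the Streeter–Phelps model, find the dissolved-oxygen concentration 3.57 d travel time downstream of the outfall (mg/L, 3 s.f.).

DO ≈ 0.927 mg/L

Mixed DO = (6.61×9.83 + 1.31×3.35)/(6.61+1.31) = 69.36/7.920 = 8.758 mg/L.
Mixed L₀ = (6.61×4.71 + 1.31×179)/(7.920) = 265.6/7.920 = 33.54 mg/L.
Initial deficit D₀ = C_s − DO₀ = 10.6 − 8.758 = 1.842 mg/L.
D(3.57) = [0.274×33.54/(0.441−0.274)](e^(−0.274×3.57) − e^(−0.441×3.57)) + 1.842 e^(−0.441×3.57)
= 55.03 × (0.3760 − 0.2071) + 1.842 × 0.2071 = 9.673 mg/L.
DO = 10.6 − 9.673 = 0.9268 mg/L.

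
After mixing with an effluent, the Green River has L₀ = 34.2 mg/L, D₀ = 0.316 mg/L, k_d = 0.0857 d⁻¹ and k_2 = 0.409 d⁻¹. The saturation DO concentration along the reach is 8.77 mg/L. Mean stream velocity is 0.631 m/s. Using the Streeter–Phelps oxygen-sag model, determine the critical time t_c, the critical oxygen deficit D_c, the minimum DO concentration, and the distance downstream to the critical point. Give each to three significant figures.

t_c ≈ 4.72 d; D_c ≈ 4.78 mg/L; min DO ≈ 3.99 mg/L; x_c ≈ 258 km

t_c = [1/(k_2−k_d)] ln[(k_2/k_d)(1 − D₀(k_2−k_d)/(k_d L₀))]
= [1/(0.409−0.0857)] ln[(0.409/0.0857)(1 − 0.316×0.3233/(0.0857×34.2))]
= (1/0.3233) ln[4.772 × 0.9651] = 3.093 × ln(4.606) = 3.093 × 1.527 = 4.724 d.
L(t_c) = L₀ e^(−k_d t_c) = 34.2 × 0.6671 = 22.81 mg/L, and at the critical point k_2 D_c = k_d L, so D_c = (0.0857/0.409) × 22.81 = 4.780 mg/L.
Minimum DO = C_s − D_c = 8.77 − 4.780 = 3.990 mg/L.
x_c = v t_c = 0.631 m/s × 4.724 d × 86400 s/d = 257600 m ≈ 258 km.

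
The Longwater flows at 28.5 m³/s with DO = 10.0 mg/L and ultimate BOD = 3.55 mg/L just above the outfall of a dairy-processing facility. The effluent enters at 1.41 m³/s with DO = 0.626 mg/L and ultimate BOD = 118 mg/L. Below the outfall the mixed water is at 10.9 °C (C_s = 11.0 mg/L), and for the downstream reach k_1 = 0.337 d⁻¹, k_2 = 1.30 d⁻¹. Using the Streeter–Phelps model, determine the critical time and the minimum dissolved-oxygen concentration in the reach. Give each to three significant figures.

Mixed DO = (28.5×10.0 + 1.41×0.626)/(28.5+1.41) = 285.9/29.91 = 9.558 mg/L.
Mixed L₀ = (28.5×3.55 + 1.41×118)/(29.91) = 267.6/29.91 = 8.945 mg/L.
Initial deficit D₀ = C_s − DO₀ = 11.0 − 9.558 = 1.442 mg/L.
t_c = (1/0.9630) ln[(1.30/0.337)(1 − 1.442×0.9630/(0.337×8.945))] = 1.038 × ln(2.081) = 0.7609 d.
D_c = (0.337/1.30) × 8.945 × e^(−0.337×0.7609) = 0.2592 × 8.945 × 0.7738 = 1.794 mg/L.
Minimum DO = 11.0 − 1.794 = 9.206 mg/L.

t_c ≈ 0.761 d; minimum DO ≈ 9.21 mg/L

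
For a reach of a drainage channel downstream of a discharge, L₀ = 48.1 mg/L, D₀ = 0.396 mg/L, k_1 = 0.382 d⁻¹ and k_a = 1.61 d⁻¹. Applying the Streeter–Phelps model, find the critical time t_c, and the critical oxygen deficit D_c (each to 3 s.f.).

At the critical point dD/dt = 0, so k_1 L₀ e^(−k_1 t) = k_a D. Substituting D(t) from the Streeter–Phelps equation and solving for t gives
t_c = ln[(k_a/k_1)(1 − D₀(k_a−k_1)/(k_1 L₀))] / (k_a−k_1).
Here k_a−k_1 = 1.228 d⁻¹ and 1 − D₀(k_a−k_1)/(k_1 L₀) = 1 − 0.396×1.228/(0.382×48.1) = 0.9735, so
t_c = ln(4.215 × 0.9735) / 1.228 = 1.412 / 1.228 = 1.150 d.
L(t_c) = L₀ e^(−k_1 t_c) = 48.1 × 0.6446 = 31.00 mg/L, and at the critical point k_a D_c = k_1 L, so D_c = (0.382/1.61) × 31.00 = 7.356 mg/L.

t_c ≈ 1.15 d; D_c ≈ 7.36 mg/L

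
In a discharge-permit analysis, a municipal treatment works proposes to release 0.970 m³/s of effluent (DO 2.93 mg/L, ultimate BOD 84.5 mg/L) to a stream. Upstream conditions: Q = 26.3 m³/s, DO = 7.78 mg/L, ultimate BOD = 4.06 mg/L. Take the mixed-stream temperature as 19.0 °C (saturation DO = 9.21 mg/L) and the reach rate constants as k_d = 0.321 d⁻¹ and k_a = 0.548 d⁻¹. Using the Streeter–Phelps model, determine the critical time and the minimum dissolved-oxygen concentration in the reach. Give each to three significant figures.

Mixed DO = (26.3×7.78 + 0.970×2.93)/(26.3+0.970) = 207.5/27.27 = 7.607 mg/L.
Mixed L₀ = (26.3×4.06 + 0.970×84.5)/(27.27) = 188.7/27.27 = 6.921 mg/L.
Initial deficit D₀ = C_s − DO₀ = 9.21 − 7.607 = 1.603 mg/L.
t_c = (1/0.2270) ln[(0.548/0.321)(1 − 1.603×0.2270/(0.321×6.921))] = 4.405 × ln(1.428) = 1.568 d.
D_c = (0.321/0.548) × 6.921 × e^(−0.321×1.568) = 0.5858 × 6.921 × 0.6044 = 2.451 mg/L.
Minimum DO = 9.21 − 2.451 = 6.759 mg/L.

t_c ≈ 1.57 d; minimum DO ≈ 6.76 mg/L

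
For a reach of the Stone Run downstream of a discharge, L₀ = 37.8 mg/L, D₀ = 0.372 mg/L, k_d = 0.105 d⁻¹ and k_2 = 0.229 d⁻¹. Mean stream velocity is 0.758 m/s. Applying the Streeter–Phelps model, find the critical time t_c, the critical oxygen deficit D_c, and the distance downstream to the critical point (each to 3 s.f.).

t_c ≈ 6.19 d; D_c ≈ 9.04 mg/L; x_c ≈ 406 km

At the critical point dD/dt = 0, so k_d L₀ e^(−k_d t) = k_2 D. Substituting D(t) from the Streeter–Phelps equation and solving for t gives
t_c = ln[(k_2/k_d)(1 − D₀(k_2−k_d)/(k_d L₀))] / (k_2−k_d).
Here k_2−k_d = 0.1240 d⁻¹ and 1 − D₀(k_2−k_d)/(k_d L₀) = 1 − 0.372×0.1240/(0.105×37.8) = 0.9884, so
t_c = ln(2.181 × 0.9884) / 0.1240 = 0.7681 / 0.1240 = 6.194 d.
L(t_c) = L₀ e^(−k_d t_c) = 37.8 × 0.5218 = 19.73 mg/L, and at the critical point k_2 D_c = k_d L, so D_c = (0.105/0.229) × 19.73 = 9.045 mg/L.
x_c = v t_c = 0.758 m/s × 6.194 d × 86400 s/d = 405700 m ≈ 406 km.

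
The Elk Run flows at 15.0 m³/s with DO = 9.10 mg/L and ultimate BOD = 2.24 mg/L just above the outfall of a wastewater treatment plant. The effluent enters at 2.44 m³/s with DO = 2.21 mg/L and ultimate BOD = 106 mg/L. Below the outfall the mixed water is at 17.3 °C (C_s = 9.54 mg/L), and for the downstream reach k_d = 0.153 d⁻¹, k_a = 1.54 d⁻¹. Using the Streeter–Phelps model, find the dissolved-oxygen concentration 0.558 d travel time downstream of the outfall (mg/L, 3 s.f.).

DO ≈ 8.03 mg/L

Mixed DO = (15.0×9.10 + 2.44×2.21)/(15.0+2.44) = 141.9/17.44 = 8.136 mg/L.
Mixed L₀ = (15.0×2.24 + 2.44×106)/(17.44) = 292.2/17.44 = 16.76 mg/L.
Initial deficit D₀ = C_s − DO₀ = 9.54 − 8.136 = 1.404 mg/L.
D(0.558) = [0.153×16.76/(1.54−0.153)](e^(−0.153×0.558) − e^(−1.54×0.558)) + 1.404 e^(−1.54×0.558)
= 1.848 × (0.9182 − 0.4234) + 1.404 × 0.4234 = 1.509 mg/L.
DO = 9.54 − 1.509 = 8.031 mg/L.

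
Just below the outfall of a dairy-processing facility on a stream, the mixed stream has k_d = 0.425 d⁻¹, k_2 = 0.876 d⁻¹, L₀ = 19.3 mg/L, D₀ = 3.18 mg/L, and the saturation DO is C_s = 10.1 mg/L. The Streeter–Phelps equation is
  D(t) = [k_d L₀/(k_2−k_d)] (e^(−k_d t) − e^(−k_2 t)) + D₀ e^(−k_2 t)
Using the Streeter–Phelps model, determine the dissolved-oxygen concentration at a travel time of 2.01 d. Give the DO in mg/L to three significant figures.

DO ≈ 4.94 mg/L

k_d L₀/(k_2−k_d) = 0.425×19.3/(0.876−0.425) = 8.203/0.4510 = 18.19 mg/L.
e^(−k_d t) = e^(−0.425×2.010) = 0.4256; e^(−k_2 t) = e^(−0.876×2.010) = 0.1719.
D = 18.19 × (0.4256 − 0.1719) + 3.18 × 0.1719 = 4.614 + 0.5467 = 5.161 mg/L.
DO = C_s − D = 10.1 − 5.161 = 4.939 mg/L.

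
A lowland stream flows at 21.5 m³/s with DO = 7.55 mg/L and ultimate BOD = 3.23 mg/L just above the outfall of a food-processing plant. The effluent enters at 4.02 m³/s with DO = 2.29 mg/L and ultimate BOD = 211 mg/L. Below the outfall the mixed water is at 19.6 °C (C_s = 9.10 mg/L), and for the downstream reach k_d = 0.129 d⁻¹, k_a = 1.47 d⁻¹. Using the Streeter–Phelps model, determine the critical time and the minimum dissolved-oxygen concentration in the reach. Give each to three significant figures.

t_c ≈ 0.947 d; minimum DO ≈ 6.31 mg/L

Mixed DO = (21.5×7.55 + 4.02×2.29)/(21.5+4.02) = 171.5/25.52 = 6.721 mg/L.
Mixed L₀ = (21.5×3.23 + 4.02×211)/(25.52) = 917.7/25.52 = 35.96 mg/L.
Initial deficit D₀ = C_s − DO₀ = 9.10 − 6.721 = 2.379 mg/L.
t_c = (1/1.341) ln[(1.47/0.129)(1 − 2.379×1.341/(0.129×35.96))] = 0.7457 × ln(3.560) = 0.9468 d.
D_c = (0.129/1.47) × 35.96 × e^(−0.129×0.9468) = 0.08776 × 35.96 × 0.8850 = 2.793 mg/L.
Minimum DO = 9.10 − 2.793 = 6.307 mg/L.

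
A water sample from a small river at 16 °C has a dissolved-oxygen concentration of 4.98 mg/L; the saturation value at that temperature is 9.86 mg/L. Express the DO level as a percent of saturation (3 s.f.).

% saturation = C/C_s × 100 = 4.98/9.86 × 100 = 50.5 %.

50.5 % saturation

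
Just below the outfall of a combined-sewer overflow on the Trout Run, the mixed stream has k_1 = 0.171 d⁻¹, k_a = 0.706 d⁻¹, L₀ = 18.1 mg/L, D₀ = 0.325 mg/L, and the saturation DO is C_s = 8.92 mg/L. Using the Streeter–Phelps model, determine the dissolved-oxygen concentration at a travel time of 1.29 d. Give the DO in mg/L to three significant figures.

k_1 L₀/(k_a−k_1) = 0.171×18.1/(0.706−0.171) = 3.095/0.5350 = 5.785 mg/L.
e^(−k_1 t) = e^(−0.171×1.290) = 0.8020; e^(−k_a t) = e^(−0.706×1.290) = 0.4022.
D = 5.785 × (0.8020 − 0.4022) + 0.325 × 0.4022 = 2.313 + 0.1307 = 2.444 mg/L.
DO = C_s − D = 8.92 − 2.444 = 6.476 mg/L.

DO ≈ 6.48 mg/L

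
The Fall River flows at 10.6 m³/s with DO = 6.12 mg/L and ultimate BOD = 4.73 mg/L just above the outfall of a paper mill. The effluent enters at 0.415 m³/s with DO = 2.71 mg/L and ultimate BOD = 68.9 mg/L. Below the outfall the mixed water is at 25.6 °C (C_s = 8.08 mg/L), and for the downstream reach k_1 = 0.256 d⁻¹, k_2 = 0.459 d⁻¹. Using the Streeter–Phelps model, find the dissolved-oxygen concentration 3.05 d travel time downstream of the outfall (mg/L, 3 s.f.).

Mixed DO = (10.6×6.12 + 0.415×2.71)/(10.6+0.415) = 66.00/11.01 = 5.992 mg/L.
Mixed L₀ = (10.6×4.73 + 0.415×68.9)/(11.01) = 78.73/11.01 = 7.148 mg/L.
Initial deficit D₀ = C_s − DO₀ = 8.08 − 5.992 = 2.088 mg/L.
D(3.05) = [0.256×7.148/(0.459−0.256)](e^(−0.256×3.05) − e^(−0.459×3.05)) + 2.088 e^(−0.459×3.05)
= 9.014 × (0.4580 − 0.2466) + 2.088 × 0.2466 = 2.421 mg/L.
DO = 8.08 − 2.421 = 5.659 mg/L.

DO ≈ 5.66 mg/L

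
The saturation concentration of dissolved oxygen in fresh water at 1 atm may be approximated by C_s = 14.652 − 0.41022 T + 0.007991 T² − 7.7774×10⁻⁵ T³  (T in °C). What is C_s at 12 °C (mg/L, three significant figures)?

C_s = 14.652 − 0.41022×12 + 0.007991×12² − 7.7774×10⁻⁵×12³ = 10.75 mg/L.

C_s ≈ 10.7 mg/L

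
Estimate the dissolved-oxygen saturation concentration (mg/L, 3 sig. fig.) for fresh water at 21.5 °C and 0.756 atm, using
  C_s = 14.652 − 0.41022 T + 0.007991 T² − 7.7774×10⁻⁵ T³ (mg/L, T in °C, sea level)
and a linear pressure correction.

At sea level: C_s = 14.652 − 0.41022×21.5 + 0.007991×21.5² − 7.7774×10⁻⁵×21.5³ = 8.753 mg/L.
Pressure correction: C_s' = 8.753 × 0.756 = 6.617 mg/L.

C_s ≈ 6.62 mg/L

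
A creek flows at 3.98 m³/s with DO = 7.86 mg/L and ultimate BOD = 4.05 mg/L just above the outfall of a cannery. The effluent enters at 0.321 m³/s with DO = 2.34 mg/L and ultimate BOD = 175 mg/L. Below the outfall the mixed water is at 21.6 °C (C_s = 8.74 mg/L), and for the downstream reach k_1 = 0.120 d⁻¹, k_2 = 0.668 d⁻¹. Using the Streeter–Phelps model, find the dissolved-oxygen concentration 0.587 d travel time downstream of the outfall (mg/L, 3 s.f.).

DO ≈ 6.92 mg/L

Mixed DO = (3.98×7.86 + 0.321×2.34)/(3.98+0.321) = 32.03/4.301 = 7.448 mg/L.
Mixed L₀ = (3.98×4.05 + 0.321×175)/(4.301) = 72.29/4.301 = 16.81 mg/L.
Initial deficit D₀ = C_s − DO₀ = 8.74 − 7.448 = 1.292 mg/L.
D(0.587) = [0.120×16.81/(0.668−0.120)](e^(−0.120×0.587) − e^(−0.668×0.587)) + 1.292 e^(−0.668×0.587)
= 3.681 × (0.9320 − 0.6756) + 1.292 × 0.6756 = 1.816 mg/L.
DO = 8.74 − 1.816 = 6.924 mg/L.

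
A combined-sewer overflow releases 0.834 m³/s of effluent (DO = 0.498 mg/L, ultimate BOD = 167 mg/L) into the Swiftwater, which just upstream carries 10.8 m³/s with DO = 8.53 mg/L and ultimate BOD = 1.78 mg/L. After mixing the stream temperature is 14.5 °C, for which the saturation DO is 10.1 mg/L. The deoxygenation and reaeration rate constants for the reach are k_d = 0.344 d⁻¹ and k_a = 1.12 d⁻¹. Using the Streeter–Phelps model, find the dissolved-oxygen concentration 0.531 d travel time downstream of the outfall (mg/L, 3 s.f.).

DO ≈ 7.22 mg/L

Mixed DO = (10.8×8.53 + 0.834×0.498)/(10.8+0.834) = 92.54/11.63 = 7.954 mg/L.
Mixed L₀ = (10.8×1.78 + 0.834×167)/(11.63) = 158.5/11.63 = 13.62 mg/L.
Initial deficit D₀ = C_s − DO₀ = 10.1 − 7.954 = 2.146 mg/L.
D(0.531) = [0.344×13.62/(1.12−0.344)](e^(−0.344×0.531) − e^(−1.12×0.531)) + 2.146 e^(−1.12×0.531)
= 6.040 × (0.8330 − 0.5517) + 2.146 × 0.5517 = 2.883 mg/L.
DO = 10.1 − 2.883 = 7.217 mg/L.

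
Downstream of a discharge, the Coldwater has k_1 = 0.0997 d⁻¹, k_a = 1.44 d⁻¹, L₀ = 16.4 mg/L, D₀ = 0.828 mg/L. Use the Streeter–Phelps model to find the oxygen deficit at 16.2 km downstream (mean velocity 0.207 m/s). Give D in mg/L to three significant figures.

D ≈ 1.01 mg/L

Travel time t = x/v = 16.2 km / (0.207 m/s) = 16200 m / 0.207 m/s = 78260 s = 0.9058 d.
k_1 L₀/(k_a−k_1) = 0.0997×16.4/(1.44−0.0997) = 1.635/1.340 = 1.220 mg/L.
e^(−k_1 t) = e^(−0.0997×0.9058) = 0.9136; e^(−k_a t) = e^(−1.44×0.9058) = 0.2713.
D = 1.220 × (0.9136 − 0.2713) + 0.828 × 0.2713 = 0.7836 + 0.2247 = 1.008 mg/L.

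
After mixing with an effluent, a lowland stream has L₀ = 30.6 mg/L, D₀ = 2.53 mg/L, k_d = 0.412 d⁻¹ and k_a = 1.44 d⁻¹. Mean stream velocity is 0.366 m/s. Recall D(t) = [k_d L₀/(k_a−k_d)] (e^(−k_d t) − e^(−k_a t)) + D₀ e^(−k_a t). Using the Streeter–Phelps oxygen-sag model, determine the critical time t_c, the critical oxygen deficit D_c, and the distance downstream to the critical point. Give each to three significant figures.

At the critical point dD/dt = 0, so k_d L₀ e^(−k_d t) = k_a D. Substituting D(t) from the Streeter–Phelps equation and solving for t gives
t_c = ln[(k_a/k_d)(1 − D₀(k_a−k_d)/(k_d L₀))] / (k_a−k_d).
Here k_a−k_d = 1.028 d⁻¹ and 1 − D₀(k_a−k_d)/(k_d L₀) = 1 − 2.53×1.028/(0.412×30.6) = 0.7937, so
t_c = ln(3.495 × 0.7937) / 1.028 = 1.020 / 1.028 = 0.9925 d.
L(t_c) = L₀ e^(−k_d t_c) = 30.6 × 0.6644 = 20.33 mg/L, and at the critical point k_a D_c = k_d L, so D_c = (0.412/1.44) × 20.33 = 5.817 mg/L.
x_c = v t_c = 0.366 m/s × 0.9925 d × 86400 s/d = 31390 m ≈ 31.4 km.

t_c ≈ 0.993 d; D_c ≈ 5.82 mg/L; x_c ≈ 31.4 km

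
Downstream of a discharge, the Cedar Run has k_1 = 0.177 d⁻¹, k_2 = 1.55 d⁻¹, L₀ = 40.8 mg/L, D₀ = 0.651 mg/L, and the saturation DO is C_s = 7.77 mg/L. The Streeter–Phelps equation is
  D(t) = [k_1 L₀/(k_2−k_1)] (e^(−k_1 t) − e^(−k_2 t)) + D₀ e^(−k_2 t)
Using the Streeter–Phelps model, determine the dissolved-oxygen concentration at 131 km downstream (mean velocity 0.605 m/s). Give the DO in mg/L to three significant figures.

Travel time t = x/v = 131 km / (0.605 m/s) = 131000 m / 0.605 m/s = 216500 s = 2.506 d.
k_1 L₀/(k_2−k_1) = 0.177×40.8/(1.55−0.177) = 7.222/1.373 = 5.260 mg/L.
e^(−k_1 t) = e^(−0.177×2.506) = 0.6417; e^(−k_2 t) = e^(−1.55×2.506) = 0.02056.
D = 5.260 × (0.6417 − 0.02056) + 0.651 × 0.02056 = 3.267 + 0.01338 = 3.281 mg/L.
DO = C_s − D = 7.77 − 3.281 = 4.489 mg/L.

DO ≈ 4.49 mg/L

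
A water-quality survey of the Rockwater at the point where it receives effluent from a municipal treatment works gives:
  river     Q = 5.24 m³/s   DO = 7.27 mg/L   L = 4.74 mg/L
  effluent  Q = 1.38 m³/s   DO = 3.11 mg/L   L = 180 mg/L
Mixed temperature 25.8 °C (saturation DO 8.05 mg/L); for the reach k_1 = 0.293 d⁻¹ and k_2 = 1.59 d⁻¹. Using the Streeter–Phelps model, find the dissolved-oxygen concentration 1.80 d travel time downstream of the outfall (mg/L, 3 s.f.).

Mixed DO = (5.24×7.27 + 1.38×3.11)/(5.24+1.38) = 42.39/6.620 = 6.403 mg/L.
Mixed L₀ = (5.24×4.74 + 1.38×180)/(6.620) = 273.2/6.620 = 41.27 mg/L.
Initial deficit D₀ = C_s − DO₀ = 8.05 − 6.403 = 1.647 mg/L.
D(1.80) = [0.293×41.27/(1.59−0.293)](e^(−0.293×1.80) − e^(−1.59×1.80)) + 1.647 e^(−1.59×1.80)
= 9.324 × (0.5901 − 0.05715) + 1.647 × 0.05715 = 5.064 mg/L.
DO = 8.05 − 5.064 = 2.986 mg/L.

DO ≈ 2.99 mg/L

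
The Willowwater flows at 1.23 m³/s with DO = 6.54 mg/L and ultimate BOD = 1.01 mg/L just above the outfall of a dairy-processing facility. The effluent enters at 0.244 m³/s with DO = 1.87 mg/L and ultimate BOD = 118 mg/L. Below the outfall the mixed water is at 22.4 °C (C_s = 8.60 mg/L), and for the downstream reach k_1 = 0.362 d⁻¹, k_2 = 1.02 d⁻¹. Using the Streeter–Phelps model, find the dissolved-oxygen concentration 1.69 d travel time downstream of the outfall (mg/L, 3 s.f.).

DO ≈ 4.01 mg/L

Mixed DO = (1.23×6.54 + 0.244×1.87)/(1.23+0.244) = 8.500/1.474 = 5.767 mg/L.
Mixed L₀ = (1.23×1.01 + 0.244×118)/(1.474) = 30.03/1.474 = 20.38 mg/L.
Initial deficit D₀ = C_s − DO₀ = 8.60 − 5.767 = 2.833 mg/L.
D(1.69) = [0.362×20.38/(1.02−0.362)](e^(−0.362×1.69) − e^(−1.02×1.69)) + 2.833 e^(−1.02×1.69)
= 11.21 × (0.5424 − 0.1784) + 2.833 × 0.1784 = 4.586 mg/L.
DO = 8.60 − 4.586 = 4.014 mg/L.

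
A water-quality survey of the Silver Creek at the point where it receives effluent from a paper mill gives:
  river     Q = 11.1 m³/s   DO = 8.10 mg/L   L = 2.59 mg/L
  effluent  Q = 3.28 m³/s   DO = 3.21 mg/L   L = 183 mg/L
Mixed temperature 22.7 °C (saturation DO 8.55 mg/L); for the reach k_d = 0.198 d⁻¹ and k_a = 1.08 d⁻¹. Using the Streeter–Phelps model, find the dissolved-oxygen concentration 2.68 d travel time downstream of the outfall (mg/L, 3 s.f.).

DO ≈ 3.23 mg/L

Mixed DO = (11.1×8.10 + 3.28×3.21)/(11.1+3.28) = 100.4/14.38 = 6.985 mg/L.
Mixed L₀ = (11.1×2.59 + 3.28×183)/(14.38) = 629.0/14.38 = 43.74 mg/L.
Initial deficit D₀ = C_s − DO₀ = 8.55 − 6.985 = 1.565 mg/L.
D(2.68) = [0.198×43.74/(1.08−0.198)](e^(−0.198×2.68) − e^(−1.08×2.68)) + 1.565 e^(−1.08×2.68)
= 9.819 × (0.5882 − 0.05533) + 1.565 × 0.05533 = 5.319 mg/L.
DO = 8.55 − 5.319 = 3.231 mg/L.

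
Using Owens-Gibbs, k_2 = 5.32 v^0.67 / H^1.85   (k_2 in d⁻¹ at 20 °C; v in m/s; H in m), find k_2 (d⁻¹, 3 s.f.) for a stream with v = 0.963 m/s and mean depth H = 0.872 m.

k_2 = 5.32 × 0.963^0.67 / 0.872^1.85 = 5.32 × 0.9751 / 0.7762 = 6.683 d⁻¹.

k_2 ≈ 6.68 d⁻¹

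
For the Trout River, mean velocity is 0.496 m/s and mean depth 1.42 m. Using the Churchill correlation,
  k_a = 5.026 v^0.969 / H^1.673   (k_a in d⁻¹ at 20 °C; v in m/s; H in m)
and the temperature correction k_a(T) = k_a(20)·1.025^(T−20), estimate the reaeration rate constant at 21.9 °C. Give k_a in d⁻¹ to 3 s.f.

k_a ≈ 1.49 d⁻¹

k_a(20) = 5.026 × 0.496^0.969 / 1.42^1.673 = 5.026 × 0.5069 / 1.798 = 1.417 d⁻¹.
k_a(21.9) = 1.417 × 1.025^(21.9−20) = 1.417 × 1.048 = 1.485 d⁻¹.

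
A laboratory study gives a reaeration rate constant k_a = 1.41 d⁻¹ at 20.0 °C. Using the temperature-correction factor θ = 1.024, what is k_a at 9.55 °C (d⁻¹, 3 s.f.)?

k_a ≈ 1.10 d⁻¹

k_a(T₂) = k_a(T₁) · θ^(T₂−T₁) = 1.41 × 1.024^(9.55−20.0)
= 1.41 × 1.024^-10.4 = 1.41 × 0.7805 = 1.100 d⁻¹.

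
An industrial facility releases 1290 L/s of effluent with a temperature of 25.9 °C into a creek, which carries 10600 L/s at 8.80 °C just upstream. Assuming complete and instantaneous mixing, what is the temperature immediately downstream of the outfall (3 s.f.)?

Flow-weighted mixing: C = (Q_r C_r + Q_w C_w)/(Q_r + Q_w)
= (10600×8.80 + 1290×25.9)/(10600 + 1290) = 126700/11890 = 10.66 °C.

10.7 °C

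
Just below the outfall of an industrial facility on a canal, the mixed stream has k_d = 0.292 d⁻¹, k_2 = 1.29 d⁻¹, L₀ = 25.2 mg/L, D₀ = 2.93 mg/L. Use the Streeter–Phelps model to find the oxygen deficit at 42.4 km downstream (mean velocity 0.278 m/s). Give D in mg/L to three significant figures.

Travel time t = x/v = 42.4 km / (0.278 m/s) = 42400 m / 0.278 m/s = 152500 s = 1.765 d.
k_d L₀/(k_2−k_d) = 0.292×25.2/(1.29−0.292) = 7.358/0.9980 = 7.373 mg/L.
e^(−k_d t) = e^(−0.292×1.765) = 0.5972; e^(−k_2 t) = e^(−1.29×1.765) = 0.1026.
D = 7.373 × (0.5972 − 0.1026) + 2.93 × 0.1026 = 3.647 + 0.3005 = 3.948 mg/L.

D ≈ 3.95 mg/L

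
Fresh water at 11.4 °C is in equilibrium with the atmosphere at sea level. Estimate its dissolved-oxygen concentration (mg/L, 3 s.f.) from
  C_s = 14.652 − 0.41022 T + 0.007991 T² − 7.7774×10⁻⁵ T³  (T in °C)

C_s = 14.652 − 0.41022×11.4 + 0.007991×11.4² − 7.7774×10⁻⁵×11.4³ = 10.90 mg/L.

C_s ≈ 10.9 mg/L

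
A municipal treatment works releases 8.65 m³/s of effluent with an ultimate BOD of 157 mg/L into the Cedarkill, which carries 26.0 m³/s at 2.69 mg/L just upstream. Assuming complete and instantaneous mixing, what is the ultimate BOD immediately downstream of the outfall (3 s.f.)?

Flow-weighted mixing: C = (Q_r C_r + Q_w C_w)/(Q_r + Q_w)
= (26.0×2.69 + 8.65×157)/(26.0 + 8.65) = 1428/34.65 = 41.21 mg/L.

41.2 mg/L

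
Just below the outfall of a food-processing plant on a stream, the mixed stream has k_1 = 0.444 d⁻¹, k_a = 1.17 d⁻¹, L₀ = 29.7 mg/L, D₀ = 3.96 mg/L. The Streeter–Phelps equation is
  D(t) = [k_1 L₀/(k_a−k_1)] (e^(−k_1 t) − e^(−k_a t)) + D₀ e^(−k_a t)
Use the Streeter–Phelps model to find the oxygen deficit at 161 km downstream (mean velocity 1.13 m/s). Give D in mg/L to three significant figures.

Travel time t = x/v = 161 km / (1.13 m/s) = 161000 m / 1.13 m/s = 142500 s = 1.649 d.
k_1 L₀/(k_a−k_1) = 0.444×29.7/(1.17−0.444) = 13.19/0.7260 = 18.16 mg/L.
e^(−k_1 t) = e^(−0.444×1.649) = 0.4809; e^(−k_a t) = e^(−1.17×1.649) = 0.1452.
D = 18.16 × (0.4809 − 0.1452) + 3.96 × 0.1452 = 6.096 + 0.5751 = 6.671 mg/L.

D ≈ 6.67 mg/L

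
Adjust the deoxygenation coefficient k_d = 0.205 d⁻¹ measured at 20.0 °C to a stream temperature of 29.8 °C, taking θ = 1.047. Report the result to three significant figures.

k_d ≈ 0.322 d⁻¹

k_d(T₂) = k_d(T₁) · θ^(T₂−T₁) = 0.205 × 1.047^(29.8−20.0)
= 0.205 × 1.047^9.80 = 0.205 × 1.568 = 0.3215 d⁻¹.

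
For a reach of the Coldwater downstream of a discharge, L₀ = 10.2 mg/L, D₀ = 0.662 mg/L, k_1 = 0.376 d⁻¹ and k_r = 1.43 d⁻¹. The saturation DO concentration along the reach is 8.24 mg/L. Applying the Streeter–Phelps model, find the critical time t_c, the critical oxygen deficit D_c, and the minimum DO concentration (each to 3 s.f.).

At the critical point dD/dt = 0, so k_1 L₀ e^(−k_1 t) = k_r D. Substituting D(t) from the Streeter–Phelps equation and solving for t gives
t_c = ln[(k_r/k_1)(1 − D₀(k_r−k_1)/(k_1 L₀))] / (k_r−k_1).
Here k_r−k_1 = 1.054 d⁻¹ and 1 − D₀(k_r−k_1)/(k_1 L₀) = 1 − 0.662×1.054/(0.376×10.2) = 0.8181, so
t_c = ln(3.803 × 0.8181) / 1.054 = 1.135 / 1.054 = 1.077 d.
L(t_c) = L₀ e^(−k_1 t_c) = 10.2 × 0.6670 = 6.804 mg/L, and at the critical point k_r D_c = k_1 L, so D_c = (0.376/1.43) × 6.804 = 1.789 mg/L.
Minimum DO = C_s − D_c = 8.24 − 1.789 = 6.451 mg/L.

t_c ≈ 1.08 d; D_c ≈ 1.79 mg/L; min DO ≈ 6.45 mg/L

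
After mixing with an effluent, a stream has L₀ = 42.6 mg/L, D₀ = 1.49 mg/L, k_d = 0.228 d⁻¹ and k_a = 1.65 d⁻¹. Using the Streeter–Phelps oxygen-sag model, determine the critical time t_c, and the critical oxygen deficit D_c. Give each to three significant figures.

At the critical point dD/dt = 0, so k_d L₀ e^(−k_d t) = k_a D. Substituting D(t) from the Streeter–Phelps equation and solving for t gives
t_c = ln[(k_a/k_d)(1 − D₀(k_a−k_d)/(k_d L₀))] / (k_a−k_d).
Here k_a−k_d = 1.422 d⁻¹ and 1 − D₀(k_a−k_d)/(k_d L₀) = 1 − 1.49×1.422/(0.228×42.6) = 0.7819, so
t_c = ln(7.237 × 0.7819) / 1.422 = 1.733 / 1.422 = 1.219 d.
L(t_c) = L₀ e^(−k_d t_c) = 42.6 × 0.7574 = 32.26 mg/L, and at the critical point k_a D_c = k_d L, so D_c = (0.228/1.65) × 32.26 = 4.458 mg/L.

t_c ≈ 1.22 d; D_c ≈ 4.46 mg/L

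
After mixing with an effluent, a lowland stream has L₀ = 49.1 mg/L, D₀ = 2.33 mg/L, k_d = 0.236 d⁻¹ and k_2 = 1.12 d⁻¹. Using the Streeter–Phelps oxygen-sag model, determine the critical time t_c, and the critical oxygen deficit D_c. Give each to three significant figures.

With k_2/k_d = 4.746 and 1 − D₀(k_2−k_d)/(k_d L₀) = 0.8222,
t_c = ln(4.746 × 0.8222) / (1.12 − 0.236) = ln(3.902) / 0.8840 = 1.362/0.8840 = 1.540 d.
L(t_c) = L₀ e^(−k_d t_c) = 49.1 × 0.6952 = 34.14 mg/L, and at the critical point k_2 D_c = k_d L, so D_c = (0.236/1.12) × 34.14 = 7.193 mg/L.

t_c ≈ 1.54 d; D_c ≈ 7.19 mg/L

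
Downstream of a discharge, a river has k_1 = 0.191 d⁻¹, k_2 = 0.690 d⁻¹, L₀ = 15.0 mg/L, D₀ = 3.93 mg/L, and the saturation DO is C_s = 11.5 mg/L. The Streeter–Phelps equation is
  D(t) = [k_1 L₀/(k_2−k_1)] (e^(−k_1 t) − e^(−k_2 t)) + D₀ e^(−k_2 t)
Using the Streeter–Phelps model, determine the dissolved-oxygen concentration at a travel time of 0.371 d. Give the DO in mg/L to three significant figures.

k_1 L₀/(k_2−k_1) = 0.191×15.0/(0.690−0.191) = 2.865/0.4990 = 5.741 mg/L.
e^(−k_1 t) = e^(−0.191×0.3710) = 0.9316; e^(−k_2 t) = e^(−0.690×0.3710) = 0.7741.
D = 5.741 × (0.9316 − 0.7741) + 3.93 × 0.7741 = 0.9039 + 3.042 = 3.946 mg/L.
DO = C_s − D = 11.5 − 3.946 = 7.554 mg/L.

DO ≈ 7.55 mg/L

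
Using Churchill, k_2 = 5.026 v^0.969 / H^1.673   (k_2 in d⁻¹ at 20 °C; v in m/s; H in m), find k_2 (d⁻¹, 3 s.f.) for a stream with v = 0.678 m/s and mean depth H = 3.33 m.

k_2 = 5.026 × 0.678^0.969 / 3.33^1.673 = 5.026 × 0.6862 / 7.483 = 0.4609 d⁻¹.

k_2 ≈ 0.461 d⁻¹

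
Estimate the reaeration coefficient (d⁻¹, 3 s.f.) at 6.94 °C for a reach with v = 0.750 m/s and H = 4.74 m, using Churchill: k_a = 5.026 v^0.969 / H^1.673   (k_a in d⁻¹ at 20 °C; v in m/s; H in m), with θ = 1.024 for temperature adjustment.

k_a ≈ 0.207 d⁻¹

k_a(20) = 5.026 × 0.750^0.969 / 4.74^1.673 = 5.026 × 0.7567 / 13.51 = 0.2816 d⁻¹.
k_a(6.94) = 0.2816 × 1.024^(6.94−20) = 0.2816 × 0.7336 = 0.2066 d⁻¹.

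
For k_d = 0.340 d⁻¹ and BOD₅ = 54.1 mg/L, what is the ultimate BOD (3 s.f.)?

L₀ ≈ 66.2 mg/L

BOD₅ = L₀(1 − e^(−5k_d)) ⇒ L₀ = BOD₅ / (1 − e^(−5×0.340))
= 54.1 / (1 − 0.1827) = 54.1 / 0.8173 = 66.19 mg/L.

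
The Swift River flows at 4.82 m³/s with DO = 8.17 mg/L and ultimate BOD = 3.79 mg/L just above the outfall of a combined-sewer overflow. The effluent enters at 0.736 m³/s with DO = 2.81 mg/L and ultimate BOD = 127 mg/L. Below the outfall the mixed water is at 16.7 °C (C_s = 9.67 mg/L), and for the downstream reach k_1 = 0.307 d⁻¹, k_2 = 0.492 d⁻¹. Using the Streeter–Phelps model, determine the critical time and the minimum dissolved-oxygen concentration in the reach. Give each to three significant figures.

t_c ≈ 2.18 d; minimum DO ≈ 3.24 mg/L

Mixed DO = (4.82×8.17 + 0.736×2.81)/(4.82+0.736) = 41.45/5.556 = 7.460 mg/L.
Mixed L₀ = (4.82×3.79 + 0.736×127)/(5.556) = 111.7/5.556 = 20.11 mg/L.
Initial deficit D₀ = C_s − DO₀ = 9.67 − 7.460 = 2.210 mg/L.
t_c = (1/0.1850) ln[(0.492/0.307)(1 − 2.210×0.1850/(0.307×20.11))] = 5.405 × ln(1.496) = 2.179 d.
D_c = (0.307/0.492) × 20.11 × e^(−0.307×2.179) = 0.6240 × 20.11 × 0.5122 = 6.428 mg/L.
Minimum DO = 9.67 − 6.428 = 3.242 mg/L.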